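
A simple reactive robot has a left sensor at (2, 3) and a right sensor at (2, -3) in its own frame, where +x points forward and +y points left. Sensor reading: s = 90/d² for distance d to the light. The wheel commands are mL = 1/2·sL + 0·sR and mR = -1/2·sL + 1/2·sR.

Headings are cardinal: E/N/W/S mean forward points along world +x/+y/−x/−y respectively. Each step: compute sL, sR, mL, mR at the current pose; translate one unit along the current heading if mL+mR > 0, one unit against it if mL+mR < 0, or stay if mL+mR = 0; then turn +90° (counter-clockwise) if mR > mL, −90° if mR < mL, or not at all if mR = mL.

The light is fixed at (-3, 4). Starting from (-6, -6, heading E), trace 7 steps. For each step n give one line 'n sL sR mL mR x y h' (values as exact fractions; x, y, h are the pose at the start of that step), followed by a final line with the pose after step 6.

n=0: pose=(-6,-6,E); sL=9/5, sR=9/17; mL=9/10, mR=-54/85; mL+mR=9/34 → advance +1; mR−mL=-261/170 → turn -1·90°
n=1: pose=(-5,-6,S); sL=18/29, sR=90/169; mL=9/29, mR=-216/4901; mL+mR=45/169 → advance +1; mR−mL=-1737/4901 → turn -1·90°
n=2: pose=(-5,-7,W); sL=45/106, sR=9/8; mL=45/212, mR=297/848; mL+mR=9/16 → advance +1; mR−mL=117/848 → turn +1·90°
n=3: pose=(-6,-7,S); sL=90/169, sR=18/41; mL=45/169, mR=-324/6929; mL+mR=9/41 → advance +1; mR−mL=-2169/6929 → turn -1·90°
n=4: pose=(-6,-8,W); sL=9/25, sR=45/53; mL=9/50, mR=324/1325; mL+mR=45/106 → advance +1; mR−mL=171/2650 → turn +1·90°
n=5: pose=(-7,-8,S); sL=90/197, sR=18/49; mL=45/197, mR=-432/9653; mL+mR=9/49 → advance +1; mR−mL=-2637/9653 → turn -1·90°
n=6: pose=(-7,-9,W); sL=45/146, sR=45/68; mL=45/292, mR=1755/9928; mL+mR=45/136 → advance +1; mR−mL=225/9928 → turn +1·90°

0 9/5 9/17 9/10 -54/85 -6 -6 E
1 18/29 90/169 9/29 -216/4901 -5 -6 S
2 45/106 9/8 45/212 297/848 -5 -7 W
3 90/169 18/41 45/169 -324/6929 -6 -7 S
4 9/25 45/53 9/50 324/1325 -6 -8 W
5 90/197 18/49 45/197 -432/9653 -7 -8 S
6 45/146 45/68 45/292 1755/9928 -7 -9 W
final -8 -9 S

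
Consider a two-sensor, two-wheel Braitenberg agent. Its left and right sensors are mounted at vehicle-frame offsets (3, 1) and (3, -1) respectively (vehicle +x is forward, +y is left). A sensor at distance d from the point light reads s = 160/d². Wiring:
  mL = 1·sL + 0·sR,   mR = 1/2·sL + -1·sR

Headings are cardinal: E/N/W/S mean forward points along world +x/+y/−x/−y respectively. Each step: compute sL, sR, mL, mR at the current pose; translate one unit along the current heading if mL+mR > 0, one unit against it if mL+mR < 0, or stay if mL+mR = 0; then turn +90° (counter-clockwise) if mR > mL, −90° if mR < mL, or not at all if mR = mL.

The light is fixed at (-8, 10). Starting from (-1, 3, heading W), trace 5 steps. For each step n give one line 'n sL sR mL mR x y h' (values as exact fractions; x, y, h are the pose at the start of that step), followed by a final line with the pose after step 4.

n=0: pose=(-1,3,W); sL=2, sR=40/13; mL=2, mR=-27/13; mL+mR=-1/13 → advance -1; mR−mL=-53/13 → turn -1·90°
n=1: pose=(0,3,N); sL=32/13, sR=160/97; mL=32/13, mR=-528/1261; mL+mR=2576/1261 → advance +1; mR−mL=-3632/1261 → turn -1·90°
n=2: pose=(0,4,E); sL=80/73, sR=16/17; mL=80/73, mR=-488/1241; mL+mR=872/1241 → advance +1; mR−mL=-1848/1241 → turn -1·90°
n=3: pose=(1,4,S); sL=160/181, sR=32/29; mL=160/181, mR=-3472/5249; mL+mR=1168/5249 → advance +1; mR−mL=-8112/5249 → turn -1·90°
n=4: pose=(1,3,W); sL=8/5, sR=20/9; mL=8/5, mR=-64/45; mL+mR=8/45 → advance +1; mR−mL=-136/45 → turn -1·90°

0 2 40/13 2 -27/13 -1 3 W
1 32/13 160/97 32/13 -528/1261 0 3 N
2 80/73 16/17 80/73 -488/1241 0 4 E
3 160/181 32/29 160/181 -3472/5249 1 4 S
4 8/5 20/9 8/5 -64/45 1 3 W
final 0 3 N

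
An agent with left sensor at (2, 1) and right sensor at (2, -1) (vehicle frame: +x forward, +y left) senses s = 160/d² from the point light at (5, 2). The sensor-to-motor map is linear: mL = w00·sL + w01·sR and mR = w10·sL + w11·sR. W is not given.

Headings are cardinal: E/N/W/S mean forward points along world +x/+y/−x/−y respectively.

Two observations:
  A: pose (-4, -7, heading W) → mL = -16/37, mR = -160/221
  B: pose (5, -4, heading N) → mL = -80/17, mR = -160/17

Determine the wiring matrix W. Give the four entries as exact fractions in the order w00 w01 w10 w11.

0 -1/2 -1 0

obs A: pose=(-4,-7,W) → sL=160/221, sR=32/37, mL=-16/37, mR=-160/221
obs B: pose=(5,-4,N) → sL=160/17, sR=160/17, mL=-80/17, mR=-160/17
sensor matrix S = [[160/221, 32/37], [160/17, 160/17]]; det S = -184320/139009
solve [mL_A; mL_B] = S·[w00; w01] and [mR_A; mR_B] = S·[w10; w11]:
  w00 = 0, w01 = -1/2, w10 = -1, w11 = 0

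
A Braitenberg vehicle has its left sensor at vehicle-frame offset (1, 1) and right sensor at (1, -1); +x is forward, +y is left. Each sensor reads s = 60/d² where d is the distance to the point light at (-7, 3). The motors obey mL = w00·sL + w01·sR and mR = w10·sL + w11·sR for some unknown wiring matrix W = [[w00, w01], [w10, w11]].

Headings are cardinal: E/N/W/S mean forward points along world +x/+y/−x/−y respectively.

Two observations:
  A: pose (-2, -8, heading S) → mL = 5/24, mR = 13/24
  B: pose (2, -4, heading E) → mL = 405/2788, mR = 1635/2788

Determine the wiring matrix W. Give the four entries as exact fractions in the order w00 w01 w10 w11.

obs A: pose=(-2,-8,S) → sL=1/3, sR=3/8, mL=5/24, mR=13/24
obs B: pose=(2,-4,E) → sL=15/34, sR=15/41, mL=405/2788, mR=1635/2788
sensor matrix S = [[1/3, 3/8], [15/34, 15/41]]; det S = -485/11152
solve [mL_A; mL_B] = S·[w00; w01] and [mR_A; mR_B] = S·[w10; w11]:
  w00 = -1/2, w01 = 1, w10 = 1/2, w11 = 1

-1/2 1 1/2 1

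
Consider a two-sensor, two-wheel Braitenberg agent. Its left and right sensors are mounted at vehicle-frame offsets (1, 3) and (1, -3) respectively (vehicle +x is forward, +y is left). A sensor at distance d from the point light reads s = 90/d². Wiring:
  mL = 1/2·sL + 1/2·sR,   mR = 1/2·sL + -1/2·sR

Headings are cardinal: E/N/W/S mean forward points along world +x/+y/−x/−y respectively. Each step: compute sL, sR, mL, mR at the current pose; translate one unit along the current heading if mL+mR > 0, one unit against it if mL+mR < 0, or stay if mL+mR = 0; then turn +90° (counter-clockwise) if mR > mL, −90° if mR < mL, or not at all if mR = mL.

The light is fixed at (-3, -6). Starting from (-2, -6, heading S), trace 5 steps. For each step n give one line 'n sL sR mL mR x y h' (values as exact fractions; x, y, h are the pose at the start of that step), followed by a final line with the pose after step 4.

n=0: pose=(-2,-6,S); sL=90/17, sR=18; mL=198/17, mR=-108/17; mL+mR=90/17 → advance +1; mR−mL=-18 → turn -1·90°
n=1: pose=(-2,-7,W); sL=45/8, sR=45/2; mL=225/16, mR=-135/16; mL+mR=45/8 → advance +1; mR−mL=-45/2 → turn -1·90°
n=2: pose=(-3,-7,N); sL=10, sR=10; mL=10, mR=0; mL+mR=10 → advance +1; mR−mL=-10 → turn -1·90°
n=3: pose=(-3,-6,E); sL=9, sR=9; mL=9, mR=0; mL+mR=9 → advance +1; mR−mL=-9 → turn -1·90°
n=4: pose=(-2,-6,S); sL=90/17, sR=18; mL=198/17, mR=-108/17; mL+mR=90/17 → advance +1; mR−mL=-18 → turn -1·90°

0 90/17 18 198/17 -108/17 -2 -6 S
1 45/8 45/2 225/16 -135/16 -2 -7 W
2 10 10 10 0 -3 -7 N
3 9 9 9 0 -3 -6 E
4 90/17 18 198/17 -108/17 -2 -6 S
final -2 -7 W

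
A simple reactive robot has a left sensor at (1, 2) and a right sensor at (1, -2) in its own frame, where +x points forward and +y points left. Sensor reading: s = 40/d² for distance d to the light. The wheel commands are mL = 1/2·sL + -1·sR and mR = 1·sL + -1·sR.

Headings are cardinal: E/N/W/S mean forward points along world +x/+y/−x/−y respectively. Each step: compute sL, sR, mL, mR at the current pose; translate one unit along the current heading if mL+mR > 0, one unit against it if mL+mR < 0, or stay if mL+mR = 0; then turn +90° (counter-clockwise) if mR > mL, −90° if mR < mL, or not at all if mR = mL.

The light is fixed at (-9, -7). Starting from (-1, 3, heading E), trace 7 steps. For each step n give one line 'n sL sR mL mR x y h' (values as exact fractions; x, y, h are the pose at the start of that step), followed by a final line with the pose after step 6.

n=0: pose=(-1,3,E); sL=8/45, sR=8/29; mL=-244/1305, mR=-128/1305; mL+mR=-124/435 → advance -1; mR−mL=4/45 → turn +1·90°
n=1: pose=(-2,3,N); sL=20/73, sR=20/101; mL=-450/7373, mR=560/7373; mL+mR=110/7373 → advance +1; mR−mL=10/73 → turn +1·90°
n=2: pose=(-2,4,W); sL=40/117, sR=8/41; mL=-116/4797, mR=704/4797; mL+mR=196/1599 → advance +1; mR−mL=20/117 → turn +1·90°
n=3: pose=(-3,4,S); sL=10/41, sR=10/29; mL=-265/1189, mR=-120/1189; mL+mR=-385/1189 → advance -1; mR−mL=5/41 → turn +1·90°
n=4: pose=(-3,5,E); sL=8/49, sR=40/149; mL=-1364/7301, mR=-768/7301; mL+mR=-2132/7301 → advance -1; mR−mL=4/49 → turn +1·90°
n=5: pose=(-4,5,N); sL=20/89, sR=20/109; mL=-690/9701, mR=400/9701; mL+mR=-290/9701 → advance -1; mR−mL=10/89 → turn +1·90°
n=6: pose=(-4,4,W); sL=40/97, sR=8/37; mL=-36/3589, mR=704/3589; mL+mR=668/3589 → advance +1; mR−mL=20/97 → turn +1·90°

0 8/45 8/29 -244/1305 -128/1305 -1 3 E
1 20/73 20/101 -450/7373 560/7373 -2 3 N
2 40/117 8/41 -116/4797 704/4797 -2 4 W
3 10/41 10/29 -265/1189 -120/1189 -3 4 S
4 8/49 40/149 -1364/7301 -768/7301 -3 5 E
5 20/89 20/109 -690/9701 400/9701 -4 5 N
6 40/97 8/37 -36/3589 704/3589 -4 4 W
final -5 4 S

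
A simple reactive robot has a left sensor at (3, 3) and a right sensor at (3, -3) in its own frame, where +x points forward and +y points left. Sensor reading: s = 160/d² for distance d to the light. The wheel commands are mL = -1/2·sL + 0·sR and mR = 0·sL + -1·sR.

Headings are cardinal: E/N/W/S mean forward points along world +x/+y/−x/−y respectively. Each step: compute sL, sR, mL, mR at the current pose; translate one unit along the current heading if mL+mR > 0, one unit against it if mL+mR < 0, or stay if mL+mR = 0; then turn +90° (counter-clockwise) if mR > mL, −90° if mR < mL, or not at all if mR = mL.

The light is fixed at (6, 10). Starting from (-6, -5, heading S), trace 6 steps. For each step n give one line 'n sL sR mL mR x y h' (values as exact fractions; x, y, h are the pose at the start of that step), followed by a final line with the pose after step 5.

0 32/81 160/549 -16/81 -160/549 -6 -5 S
1 80/257 80/173 -40/257 -80/173 -6 -4 W
2 160/317 32/37 -80/317 -32/37 -5 -4 N
3 10/13 40/97 -5/13 -40/97 -5 -5 E
4 32/81 160/549 -16/81 -160/549 -6 -5 S
5 80/257 80/173 -40/257 -80/173 -6 -4 W
final -5 -4 N

n=0: pose=(-6,-5,S); sL=32/81, sR=160/549; mL=-16/81, mR=-160/549; mL+mR=-2416/4941 → advance -1; mR−mL=-464/4941 → turn -1·90°
n=1: pose=(-6,-4,W); sL=80/257, sR=80/173; mL=-40/257, mR=-80/173; mL+mR=-27480/44461 → advance -1; mR−mL=-13640/44461 → turn -1·90°
n=2: pose=(-5,-4,N); sL=160/317, sR=32/37; mL=-80/317, mR=-32/37; mL+mR=-13104/11729 → advance -1; mR−mL=-7184/11729 → turn -1·90°
n=3: pose=(-5,-5,E); sL=10/13, sR=40/97; mL=-5/13, mR=-40/97; mL+mR=-1005/1261 → advance -1; mR−mL=-35/1261 → turn -1·90°
n=4: pose=(-6,-5,S); sL=32/81, sR=160/549; mL=-16/81, mR=-160/549; mL+mR=-2416/4941 → advance -1; mR−mL=-464/4941 → turn -1·90°
n=5: pose=(-6,-4,W); sL=80/257, sR=80/173; mL=-40/257, mR=-80/173; mL+mR=-27480/44461 → advance -1; mR−mL=-13640/44461 → turn -1·90°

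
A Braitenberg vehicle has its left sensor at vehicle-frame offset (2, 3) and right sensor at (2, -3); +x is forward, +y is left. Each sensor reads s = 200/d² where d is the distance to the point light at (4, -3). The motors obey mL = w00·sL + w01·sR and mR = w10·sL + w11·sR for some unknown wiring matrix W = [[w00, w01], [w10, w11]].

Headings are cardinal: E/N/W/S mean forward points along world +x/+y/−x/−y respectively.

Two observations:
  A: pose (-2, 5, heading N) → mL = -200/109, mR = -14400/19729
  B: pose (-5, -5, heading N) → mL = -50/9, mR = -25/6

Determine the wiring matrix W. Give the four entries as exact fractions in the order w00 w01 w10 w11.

obs A: pose=(-2,5,N) → sL=200/181, sR=200/109, mL=-200/109, mR=-14400/19729
obs B: pose=(-5,-5,N) → sL=25/18, sR=50/9, mL=-50/9, mR=-25/6
sensor matrix S = [[200/181, 200/109], [25/18, 50/9]]; det S = 212500/59187
solve [mL_A; mL_B] = S·[w00; w01] and [mR_A; mR_B] = S·[w10; w11]:
  w00 = 0, w01 = -1, w10 = 1, w11 = -1

0 -1 1 -1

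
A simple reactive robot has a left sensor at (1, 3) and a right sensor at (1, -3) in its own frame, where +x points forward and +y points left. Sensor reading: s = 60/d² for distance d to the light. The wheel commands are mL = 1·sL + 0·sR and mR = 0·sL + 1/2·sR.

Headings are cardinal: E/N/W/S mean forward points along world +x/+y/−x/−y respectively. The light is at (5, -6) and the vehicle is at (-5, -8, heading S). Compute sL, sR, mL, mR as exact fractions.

30/29 30/89 30/29 15/89

left sensor world pos  = (-2, -9); dL² = 58
right sensor world pos = (-8, -9); dR² = 178
sL = 60/58 = 30/29
sR = 60/178 = 30/89
mL = 1·sL + 0·sR = 30/29
mR = 0·sL + 1/2·sR = 15/89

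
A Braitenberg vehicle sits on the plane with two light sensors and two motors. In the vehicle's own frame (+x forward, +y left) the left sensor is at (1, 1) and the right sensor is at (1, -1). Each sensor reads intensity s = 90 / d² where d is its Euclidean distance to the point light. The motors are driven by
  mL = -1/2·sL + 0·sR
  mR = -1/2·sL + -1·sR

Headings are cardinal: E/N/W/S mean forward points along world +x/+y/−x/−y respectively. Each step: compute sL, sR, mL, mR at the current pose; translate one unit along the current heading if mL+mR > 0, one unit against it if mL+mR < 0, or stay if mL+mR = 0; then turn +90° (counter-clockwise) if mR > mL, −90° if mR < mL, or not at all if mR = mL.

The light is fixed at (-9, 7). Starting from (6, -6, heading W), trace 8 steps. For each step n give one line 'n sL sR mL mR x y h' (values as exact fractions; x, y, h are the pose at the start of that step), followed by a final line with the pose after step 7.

0 45/196 9/34 -45/392 -2529/6664 6 -6 W
1 10/41 90/433 -5/41 -5855/17753 7 -6 N
2 45/229 45/257 -45/458 -32175/117706 7 -7 E
3 90/481 90/421 -45/481 -62235/202501 6 -7 S
4 45/196 9/34 -45/392 -2529/6664 6 -6 W
5 10/41 90/433 -5/41 -5855/17753 7 -6 N
6 45/229 45/257 -45/458 -32175/117706 7 -7 E
7 90/481 90/421 -45/481 -62235/202501 6 -7 S
final 6 -6 W

n=0: pose=(6,-6,W); sL=45/196, sR=9/34; mL=-45/392, mR=-2529/6664; mL+mR=-1647/3332 → advance -1; mR−mL=-9/34 → turn -1·90°
n=1: pose=(7,-6,N); sL=10/41, sR=90/433; mL=-5/41, mR=-5855/17753; mL+mR=-8020/17753 → advance -1; mR−mL=-90/433 → turn -1·90°
n=2: pose=(7,-7,E); sL=45/229, sR=45/257; mL=-45/458, mR=-32175/117706; mL+mR=-21870/58853 → advance -1; mR−mL=-45/257 → turn -1·90°
n=3: pose=(6,-7,S); sL=90/481, sR=90/421; mL=-45/481, mR=-62235/202501; mL+mR=-81180/202501 → advance -1; mR−mL=-90/421 → turn -1·90°
n=4: pose=(6,-6,W); sL=45/196, sR=9/34; mL=-45/392, mR=-2529/6664; mL+mR=-1647/3332 → advance -1; mR−mL=-9/34 → turn -1·90°
n=5: pose=(7,-6,N); sL=10/41, sR=90/433; mL=-5/41, mR=-5855/17753; mL+mR=-8020/17753 → advance -1; mR−mL=-90/433 → turn -1·90°
n=6: pose=(7,-7,E); sL=45/229, sR=45/257; mL=-45/458, mR=-32175/117706; mL+mR=-21870/58853 → advance -1; mR−mL=-45/257 → turn -1·90°
n=7: pose=(6,-7,S); sL=90/481, sR=90/421; mL=-45/481, mR=-62235/202501; mL+mR=-81180/202501 → advance -1; mR−mL=-90/421 → turn -1·90°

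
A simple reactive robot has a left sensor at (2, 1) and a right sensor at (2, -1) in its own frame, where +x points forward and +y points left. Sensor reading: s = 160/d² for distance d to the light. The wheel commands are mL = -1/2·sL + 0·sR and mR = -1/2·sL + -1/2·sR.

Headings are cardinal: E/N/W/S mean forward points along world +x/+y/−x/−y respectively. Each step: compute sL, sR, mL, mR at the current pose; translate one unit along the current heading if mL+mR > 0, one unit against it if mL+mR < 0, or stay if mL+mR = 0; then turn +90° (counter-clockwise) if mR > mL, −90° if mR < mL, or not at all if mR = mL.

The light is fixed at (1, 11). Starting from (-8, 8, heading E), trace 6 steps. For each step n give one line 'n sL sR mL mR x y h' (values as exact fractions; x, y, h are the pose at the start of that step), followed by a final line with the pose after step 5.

0 160/53 32/13 -80/53 -1888/689 -8 8 E
1 80/53 80/73 -40/53 -5040/3869 -9 8 S
2 160/153 32/29 -80/153 -4768/4437 -9 9 W
3 8/5 5/2 -4/5 -41/20 -8 9 N
4 160/53 32/13 -80/53 -1888/689 -8 8 E
5 80/53 80/73 -40/53 -5040/3869 -9 8 S
final -9 9 W

n=0: pose=(-8,8,E); sL=160/53, sR=32/13; mL=-80/53, mR=-1888/689; mL+mR=-2928/689 → advance -1; mR−mL=-16/13 → turn -1·90°
n=1: pose=(-9,8,S); sL=80/53, sR=80/73; mL=-40/53, mR=-5040/3869; mL+mR=-7960/3869 → advance -1; mR−mL=-40/73 → turn -1·90°
n=2: pose=(-9,9,W); sL=160/153, sR=32/29; mL=-80/153, mR=-4768/4437; mL+mR=-7088/4437 → advance -1; mR−mL=-16/29 → turn -1·90°
n=3: pose=(-8,9,N); sL=8/5, sR=5/2; mL=-4/5, mR=-41/20; mL+mR=-57/20 → advance -1; mR−mL=-5/4 → turn -1·90°
n=4: pose=(-8,8,E); sL=160/53, sR=32/13; mL=-80/53, mR=-1888/689; mL+mR=-2928/689 → advance -1; mR−mL=-16/13 → turn -1·90°
n=5: pose=(-9,8,S); sL=80/53, sR=80/73; mL=-40/53, mR=-5040/3869; mL+mR=-7960/3869 → advance -1; mR−mL=-40/73 → turn -1·90°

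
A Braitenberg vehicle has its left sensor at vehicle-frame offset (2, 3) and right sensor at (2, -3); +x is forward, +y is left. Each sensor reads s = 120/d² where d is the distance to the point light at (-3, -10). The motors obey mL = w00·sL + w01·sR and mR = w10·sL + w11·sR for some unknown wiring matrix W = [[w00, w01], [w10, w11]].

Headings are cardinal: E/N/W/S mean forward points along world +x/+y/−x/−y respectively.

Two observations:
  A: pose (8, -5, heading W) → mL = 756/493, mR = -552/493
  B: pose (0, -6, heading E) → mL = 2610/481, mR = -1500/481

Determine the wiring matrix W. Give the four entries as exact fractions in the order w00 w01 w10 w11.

1/2 1 -1/2 -1/2

obs A: pose=(8,-5,W) → sL=24/17, sR=24/29, mL=756/493, mR=-552/493
obs B: pose=(0,-6,E) → sL=60/37, sR=60/13, mL=2610/481, mR=-1500/481
sensor matrix S = [[24/17, 24/29], [60/37, 60/13]]; det S = 1226880/237133
solve [mL_A; mL_B] = S·[w00; w01] and [mR_A; mR_B] = S·[w10; w11]:
  w00 = 1/2, w01 = 1, w10 = -1/2, w11 = -1/2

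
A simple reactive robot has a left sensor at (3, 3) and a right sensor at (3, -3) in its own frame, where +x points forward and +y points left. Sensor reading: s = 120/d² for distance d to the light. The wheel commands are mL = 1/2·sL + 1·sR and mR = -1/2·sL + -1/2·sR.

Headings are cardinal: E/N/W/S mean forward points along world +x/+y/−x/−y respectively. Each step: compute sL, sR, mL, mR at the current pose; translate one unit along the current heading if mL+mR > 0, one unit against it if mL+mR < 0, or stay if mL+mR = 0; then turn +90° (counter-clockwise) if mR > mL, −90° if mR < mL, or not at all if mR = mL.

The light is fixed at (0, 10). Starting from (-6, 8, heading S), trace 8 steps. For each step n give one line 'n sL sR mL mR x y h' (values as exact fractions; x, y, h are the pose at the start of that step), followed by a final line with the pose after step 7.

0 60/17 60/53 2610/901 -2100/901 -6 8 S
1 40/39 40/27 700/351 -440/351 -6 7 W
2 6/5 15/2 81/10 -87/20 -7 7 N
3 120/17 120/41 4500/697 -3480/697 -7 8 E
4 60/17 60/53 2610/901 -2100/901 -6 8 S
5 40/39 40/27 700/351 -440/351 -6 7 W
6 6/5 15/2 81/10 -87/20 -7 7 N
7 120/17 120/41 4500/697 -3480/697 -7 8 E
final -6 8 S

n=0: pose=(-6,8,S); sL=60/17, sR=60/53; mL=2610/901, mR=-2100/901; mL+mR=30/53 → advance +1; mR−mL=-4710/901 → turn -1·90°
n=1: pose=(-6,7,W); sL=40/39, sR=40/27; mL=700/351, mR=-440/351; mL+mR=20/27 → advance +1; mR−mL=-380/117 → turn -1·90°
n=2: pose=(-7,7,N); sL=6/5, sR=15/2; mL=81/10, mR=-87/20; mL+mR=15/4 → advance +1; mR−mL=-249/20 → turn -1·90°
n=3: pose=(-7,8,E); sL=120/17, sR=120/41; mL=4500/697, mR=-3480/697; mL+mR=60/41 → advance +1; mR−mL=-7980/697 → turn -1·90°
n=4: pose=(-6,8,S); sL=60/17, sR=60/53; mL=2610/901, mR=-2100/901; mL+mR=30/53 → advance +1; mR−mL=-4710/901 → turn -1·90°
n=5: pose=(-6,7,W); sL=40/39, sR=40/27; mL=700/351, mR=-440/351; mL+mR=20/27 → advance +1; mR−mL=-380/117 → turn -1·90°
n=6: pose=(-7,7,N); sL=6/5, sR=15/2; mL=81/10, mR=-87/20; mL+mR=15/4 → advance +1; mR−mL=-249/20 → turn -1·90°
n=7: pose=(-7,8,E); sL=120/17, sR=120/41; mL=4500/697, mR=-3480/697; mL+mR=60/41 → advance +1; mR−mL=-7980/697 → turn -1·90°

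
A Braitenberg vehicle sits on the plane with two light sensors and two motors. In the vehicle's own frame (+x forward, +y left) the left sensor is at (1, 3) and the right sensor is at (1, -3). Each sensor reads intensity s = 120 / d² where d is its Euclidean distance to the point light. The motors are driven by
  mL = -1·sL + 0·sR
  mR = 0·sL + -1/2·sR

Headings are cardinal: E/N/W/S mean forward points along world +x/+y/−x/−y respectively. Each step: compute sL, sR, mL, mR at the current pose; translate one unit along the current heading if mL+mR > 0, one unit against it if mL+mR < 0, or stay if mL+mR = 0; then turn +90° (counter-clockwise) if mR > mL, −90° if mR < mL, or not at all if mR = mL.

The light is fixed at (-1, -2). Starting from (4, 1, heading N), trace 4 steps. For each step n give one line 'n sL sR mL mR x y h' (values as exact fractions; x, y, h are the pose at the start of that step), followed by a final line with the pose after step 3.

0 6 3/2 -6 -3/4 4 1 N
1 120/17 120/41 -120/17 -60/41 4 0 W
2 60/41 12 -60/41 -6 5 0 S
3 24/5 120/61 -24/5 -60/61 5 1 W
final 6 1 S

n=0: pose=(4,1,N); sL=6, sR=3/2; mL=-6, mR=-3/4; mL+mR=-27/4 → advance -1; mR−mL=21/4 → turn +1·90°
n=1: pose=(4,0,W); sL=120/17, sR=120/41; mL=-120/17, mR=-60/41; mL+mR=-5940/697 → advance -1; mR−mL=3900/697 → turn +1·90°
n=2: pose=(5,0,S); sL=60/41, sR=12; mL=-60/41, mR=-6; mL+mR=-306/41 → advance -1; mR−mL=-186/41 → turn -1·90°
n=3: pose=(5,1,W); sL=24/5, sR=120/61; mL=-24/5, mR=-60/61; mL+mR=-1764/305 → advance -1; mR−mL=1164/305 → turn +1·90°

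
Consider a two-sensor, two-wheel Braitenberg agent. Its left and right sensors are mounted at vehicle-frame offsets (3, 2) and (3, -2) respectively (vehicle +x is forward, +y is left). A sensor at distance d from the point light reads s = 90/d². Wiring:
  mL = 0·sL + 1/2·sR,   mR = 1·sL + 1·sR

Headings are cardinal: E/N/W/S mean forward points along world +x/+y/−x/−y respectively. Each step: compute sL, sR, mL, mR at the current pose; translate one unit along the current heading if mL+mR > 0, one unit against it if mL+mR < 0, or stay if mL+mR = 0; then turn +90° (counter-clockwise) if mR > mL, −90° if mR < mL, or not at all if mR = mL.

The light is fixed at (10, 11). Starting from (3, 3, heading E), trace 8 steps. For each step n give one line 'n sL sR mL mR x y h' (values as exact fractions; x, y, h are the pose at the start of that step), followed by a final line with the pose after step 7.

0 45/26 45/58 45/116 945/377 3 3 E
1 90/89 90/41 45/41 11700/3649 4 3 N
2 5/9 45/53 45/106 670/477 4 4 W
3 18/25 90/181 45/181 5508/4525 3 4 S
4 45/26 45/58 45/116 945/377 3 3 E
5 90/89 90/41 45/41 11700/3649 4 3 N
6 5/9 45/53 45/106 670/477 4 4 W
7 18/25 90/181 45/181 5508/4525 3 4 S
final 3 3 E

n=0: pose=(3,3,E); sL=45/26, sR=45/58; mL=45/116, mR=945/377; mL+mR=4365/1508 → advance +1; mR−mL=3195/1508 → turn +1·90°
n=1: pose=(4,3,N); sL=90/89, sR=90/41; mL=45/41, mR=11700/3649; mL+mR=15705/3649 → advance +1; mR−mL=7695/3649 → turn +1·90°
n=2: pose=(4,4,W); sL=5/9, sR=45/53; mL=45/106, mR=670/477; mL+mR=1745/954 → advance +1; mR−mL=935/954 → turn +1·90°
n=3: pose=(3,4,S); sL=18/25, sR=90/181; mL=45/181, mR=5508/4525; mL+mR=6633/4525 → advance +1; mR−mL=4383/4525 → turn +1·90°
n=4: pose=(3,3,E); sL=45/26, sR=45/58; mL=45/116, mR=945/377; mL+mR=4365/1508 → advance +1; mR−mL=3195/1508 → turn +1·90°
n=5: pose=(4,3,N); sL=90/89, sR=90/41; mL=45/41, mR=11700/3649; mL+mR=15705/3649 → advance +1; mR−mL=7695/3649 → turn +1·90°
n=6: pose=(4,4,W); sL=5/9, sR=45/53; mL=45/106, mR=670/477; mL+mR=1745/954 → advance +1; mR−mL=935/954 → turn +1·90°
n=7: pose=(3,4,S); sL=18/25, sR=90/181; mL=45/181, mR=5508/4525; mL+mR=6633/4525 → advance +1; mR−mL=4383/4525 → turn +1·90°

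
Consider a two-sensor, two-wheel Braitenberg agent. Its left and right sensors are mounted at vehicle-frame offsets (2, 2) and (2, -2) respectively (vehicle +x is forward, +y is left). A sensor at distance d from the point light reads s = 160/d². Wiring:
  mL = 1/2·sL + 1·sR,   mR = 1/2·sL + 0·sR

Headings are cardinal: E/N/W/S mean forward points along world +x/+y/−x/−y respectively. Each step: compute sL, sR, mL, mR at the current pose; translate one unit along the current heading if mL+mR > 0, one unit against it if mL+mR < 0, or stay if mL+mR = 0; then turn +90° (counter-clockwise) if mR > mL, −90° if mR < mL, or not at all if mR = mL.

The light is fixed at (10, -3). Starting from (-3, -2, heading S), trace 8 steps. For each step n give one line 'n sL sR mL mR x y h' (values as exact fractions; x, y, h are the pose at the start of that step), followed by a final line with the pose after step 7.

0 80/61 80/113 9400/6893 40/61 -3 -2 S
1 160/229 160/229 240/229 80/229 -3 -3 W
2 8/13 40/37 668/481 4/13 -4 -3 N
3 160/153 32/29 7216/4437 80/153 -4 -2 E
4 80/61 80/113 9400/6893 40/61 -3 -2 S
5 160/229 160/229 240/229 80/229 -3 -3 W
6 8/13 40/37 668/481 4/13 -4 -3 N
7 160/153 32/29 7216/4437 80/153 -4 -2 E
final -3 -2 S

n=0: pose=(-3,-2,S); sL=80/61, sR=80/113; mL=9400/6893, mR=40/61; mL+mR=13920/6893 → advance +1; mR−mL=-80/113 → turn -1·90°
n=1: pose=(-3,-3,W); sL=160/229, sR=160/229; mL=240/229, mR=80/229; mL+mR=320/229 → advance +1; mR−mL=-160/229 → turn -1·90°
n=2: pose=(-4,-3,N); sL=8/13, sR=40/37; mL=668/481, mR=4/13; mL+mR=816/481 → advance +1; mR−mL=-40/37 → turn -1·90°
n=3: pose=(-4,-2,E); sL=160/153, sR=32/29; mL=7216/4437, mR=80/153; mL+mR=9536/4437 → advance +1; mR−mL=-32/29 → turn -1·90°
n=4: pose=(-3,-2,S); sL=80/61, sR=80/113; mL=9400/6893, mR=40/61; mL+mR=13920/6893 → advance +1; mR−mL=-80/113 → turn -1·90°
n=5: pose=(-3,-3,W); sL=160/229, sR=160/229; mL=240/229, mR=80/229; mL+mR=320/229 → advance +1; mR−mL=-160/229 → turn -1·90°
n=6: pose=(-4,-3,N); sL=8/13, sR=40/37; mL=668/481, mR=4/13; mL+mR=816/481 → advance +1; mR−mL=-40/37 → turn -1·90°
n=7: pose=(-4,-2,E); sL=160/153, sR=32/29; mL=7216/4437, mR=80/153; mL+mR=9536/4437 → advance +1; mR−mL=-32/29 → turn -1·90°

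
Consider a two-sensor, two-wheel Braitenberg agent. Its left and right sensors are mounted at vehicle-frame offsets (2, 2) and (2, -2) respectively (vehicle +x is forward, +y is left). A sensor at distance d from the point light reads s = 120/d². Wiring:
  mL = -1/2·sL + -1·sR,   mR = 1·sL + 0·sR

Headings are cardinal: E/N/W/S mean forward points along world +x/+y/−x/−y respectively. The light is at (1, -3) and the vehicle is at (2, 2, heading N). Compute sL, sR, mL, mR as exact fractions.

left sensor world pos  = (0, 4); dL² = 50
right sensor world pos = (4, 4); dR² = 58
sL = 120/50 = 12/5
sR = 120/58 = 60/29
mL = -1/2·sL + -1·sR = -474/145
mR = 1·sL + 0·sR = 12/5

12/5 60/29 -474/145 12/5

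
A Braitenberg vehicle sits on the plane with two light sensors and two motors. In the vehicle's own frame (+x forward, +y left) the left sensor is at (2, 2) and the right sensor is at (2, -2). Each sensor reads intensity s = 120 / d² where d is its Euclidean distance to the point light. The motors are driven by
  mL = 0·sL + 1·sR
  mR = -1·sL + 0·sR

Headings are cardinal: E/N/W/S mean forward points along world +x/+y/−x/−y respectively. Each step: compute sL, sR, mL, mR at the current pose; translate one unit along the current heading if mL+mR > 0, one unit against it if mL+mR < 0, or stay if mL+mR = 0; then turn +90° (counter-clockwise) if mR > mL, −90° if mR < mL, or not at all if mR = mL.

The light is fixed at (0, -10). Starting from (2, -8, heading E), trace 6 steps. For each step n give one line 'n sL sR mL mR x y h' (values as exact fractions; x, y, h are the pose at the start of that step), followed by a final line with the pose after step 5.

0 15/4 15/2 15/2 -15/4 2 -8 E
1 24/5 120 120 -24/5 3 -8 S
2 60 12 12 -60 3 -9 W
3 120/13 8/3 8/3 -120/13 4 -9 N
4 3 3 3 -3 4 -10 E
5 3 15 15 -3 4 -10 S
final 4 -11 W

n=0: pose=(2,-8,E); sL=15/4, sR=15/2; mL=15/2, mR=-15/4; mL+mR=15/4 → advance +1; mR−mL=-45/4 → turn -1·90°
n=1: pose=(3,-8,S); sL=24/5, sR=120; mL=120, mR=-24/5; mL+mR=576/5 → advance +1; mR−mL=-624/5 → turn -1·90°
n=2: pose=(3,-9,W); sL=60, sR=12; mL=12, mR=-60; mL+mR=-48 → advance -1; mR−mL=-72 → turn -1·90°
n=3: pose=(4,-9,N); sL=120/13, sR=8/3; mL=8/3, mR=-120/13; mL+mR=-256/39 → advance -1; mR−mL=-464/39 → turn -1·90°
n=4: pose=(4,-10,E); sL=3, sR=3; mL=3, mR=-3; mL+mR=0 → advance +0; mR−mL=-6 → turn -1·90°
n=5: pose=(4,-10,S); sL=3, sR=15; mL=15, mR=-3; mL+mR=12 → advance +1; mR−mL=-18 → turn -1·90°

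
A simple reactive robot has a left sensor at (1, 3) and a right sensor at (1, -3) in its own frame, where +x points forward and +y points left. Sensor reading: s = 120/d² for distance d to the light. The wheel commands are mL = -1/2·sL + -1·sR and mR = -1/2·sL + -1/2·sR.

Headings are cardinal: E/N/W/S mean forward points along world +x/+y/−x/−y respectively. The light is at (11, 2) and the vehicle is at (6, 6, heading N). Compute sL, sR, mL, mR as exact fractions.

left sensor world pos  = (3, 7); dL² = 89
right sensor world pos = (9, 7); dR² = 29
sL = 120/89 = 120/89
sR = 120/29 = 120/29
mL = -1/2·sL + -1·sR = -12420/2581
mR = -1/2·sL + -1/2·sR = -7080/2581

120/89 120/29 -12420/2581 -7080/2581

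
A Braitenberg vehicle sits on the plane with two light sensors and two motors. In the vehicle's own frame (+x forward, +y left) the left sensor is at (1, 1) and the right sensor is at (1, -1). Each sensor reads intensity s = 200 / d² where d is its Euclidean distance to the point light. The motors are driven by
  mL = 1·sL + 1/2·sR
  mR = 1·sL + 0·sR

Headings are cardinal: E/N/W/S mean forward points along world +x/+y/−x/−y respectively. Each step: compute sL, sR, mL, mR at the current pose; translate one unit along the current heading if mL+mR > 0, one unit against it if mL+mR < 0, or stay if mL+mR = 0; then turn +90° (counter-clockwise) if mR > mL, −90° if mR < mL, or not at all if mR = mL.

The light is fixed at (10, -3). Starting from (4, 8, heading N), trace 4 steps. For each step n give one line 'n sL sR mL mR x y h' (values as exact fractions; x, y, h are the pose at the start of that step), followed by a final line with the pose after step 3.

0 200/193 200/169 53100/32617 200/193 4 8 N
1 100/97 100/73 12150/7081 100/97 4 9 E
2 200/137 200/157 45100/21509 200/137 5 9 S
3 25/17 10/9 310/153 25/17 5 8 W
final 4 8 N

n=0: pose=(4,8,N); sL=200/193, sR=200/169; mL=53100/32617, mR=200/193; mL+mR=86900/32617 → advance +1; mR−mL=-100/169 → turn -1·90°
n=1: pose=(4,9,E); sL=100/97, sR=100/73; mL=12150/7081, mR=100/97; mL+mR=19450/7081 → advance +1; mR−mL=-50/73 → turn -1·90°
n=2: pose=(5,9,S); sL=200/137, sR=200/157; mL=45100/21509, mR=200/137; mL+mR=76500/21509 → advance +1; mR−mL=-100/157 → turn -1·90°
n=3: pose=(5,8,W); sL=25/17, sR=10/9; mL=310/153, mR=25/17; mL+mR=535/153 → advance +1; mR−mL=-5/9 → turn -1·90°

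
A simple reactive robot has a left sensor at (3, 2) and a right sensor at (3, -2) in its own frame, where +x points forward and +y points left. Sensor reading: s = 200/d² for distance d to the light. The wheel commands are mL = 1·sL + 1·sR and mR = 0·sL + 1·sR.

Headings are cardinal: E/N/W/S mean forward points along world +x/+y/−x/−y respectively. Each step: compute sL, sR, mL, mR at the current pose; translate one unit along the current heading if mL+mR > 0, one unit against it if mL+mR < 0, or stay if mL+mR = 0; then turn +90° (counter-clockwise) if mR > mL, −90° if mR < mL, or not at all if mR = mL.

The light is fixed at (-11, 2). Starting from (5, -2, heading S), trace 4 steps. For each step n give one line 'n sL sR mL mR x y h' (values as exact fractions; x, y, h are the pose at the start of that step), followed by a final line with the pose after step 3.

n=0: pose=(5,-2,S); sL=200/373, sR=40/49; mL=24720/18277, mR=40/49; mL+mR=39640/18277 → advance +1; mR−mL=-200/373 → turn -1·90°
n=1: pose=(5,-3,W); sL=100/109, sR=100/89; mL=19800/9701, mR=100/89; mL+mR=30700/9701 → advance +1; mR−mL=-100/109 → turn -1·90°
n=2: pose=(4,-3,N); sL=200/173, sR=200/293; mL=93200/50689, mR=200/293; mL+mR=127800/50689 → advance +1; mR−mL=-200/173 → turn -1·90°
n=3: pose=(4,-2,E); sL=25/41, sR=5/9; mL=430/369, mR=5/9; mL+mR=635/369 → advance +1; mR−mL=-25/41 → turn -1·90°

0 200/373 40/49 24720/18277 40/49 5 -2 S
1 100/109 100/89 19800/9701 100/89 5 -3 W
2 200/173 200/293 93200/50689 200/293 4 -3 N
3 25/41 5/9 430/369 5/9 4 -2 E
final 5 -2 S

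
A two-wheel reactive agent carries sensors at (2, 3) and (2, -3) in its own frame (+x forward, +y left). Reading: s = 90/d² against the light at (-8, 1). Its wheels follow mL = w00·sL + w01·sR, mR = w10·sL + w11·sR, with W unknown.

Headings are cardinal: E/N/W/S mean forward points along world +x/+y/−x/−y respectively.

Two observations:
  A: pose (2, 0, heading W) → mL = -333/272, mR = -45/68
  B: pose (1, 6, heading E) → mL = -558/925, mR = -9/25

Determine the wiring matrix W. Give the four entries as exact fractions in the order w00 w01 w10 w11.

-1/2 -1/2 0 -1/2

obs A: pose=(2,0,W) → sL=9/8, sR=45/34, mL=-333/272, mR=-45/68
obs B: pose=(1,6,E) → sL=18/37, sR=18/25, mL=-558/925, mR=-9/25
sensor matrix S = [[9/8, 45/34], [18/37, 18/25]]; det S = 10449/62900
solve [mL_A; mL_B] = S·[w00; w01] and [mR_A; mR_B] = S·[w10; w11]:
  w00 = -1/2, w01 = -1/2, w10 = 0, w11 = -1/2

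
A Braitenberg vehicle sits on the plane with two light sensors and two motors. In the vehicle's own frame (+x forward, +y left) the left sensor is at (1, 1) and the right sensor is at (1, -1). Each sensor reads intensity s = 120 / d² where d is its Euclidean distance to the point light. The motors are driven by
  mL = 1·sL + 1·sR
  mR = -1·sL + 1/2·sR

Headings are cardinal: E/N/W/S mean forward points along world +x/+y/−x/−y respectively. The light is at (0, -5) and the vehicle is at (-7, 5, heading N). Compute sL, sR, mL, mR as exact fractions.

24/37 120/157 8208/5809 -1548/5809

left sensor world pos  = (-8, 6); dL² = 185
right sensor world pos = (-6, 6); dR² = 157
sL = 120/185 = 24/37
sR = 120/157 = 120/157
mL = 1·sL + 1·sR = 8208/5809
mR = -1·sL + 1/2·sR = -1548/5809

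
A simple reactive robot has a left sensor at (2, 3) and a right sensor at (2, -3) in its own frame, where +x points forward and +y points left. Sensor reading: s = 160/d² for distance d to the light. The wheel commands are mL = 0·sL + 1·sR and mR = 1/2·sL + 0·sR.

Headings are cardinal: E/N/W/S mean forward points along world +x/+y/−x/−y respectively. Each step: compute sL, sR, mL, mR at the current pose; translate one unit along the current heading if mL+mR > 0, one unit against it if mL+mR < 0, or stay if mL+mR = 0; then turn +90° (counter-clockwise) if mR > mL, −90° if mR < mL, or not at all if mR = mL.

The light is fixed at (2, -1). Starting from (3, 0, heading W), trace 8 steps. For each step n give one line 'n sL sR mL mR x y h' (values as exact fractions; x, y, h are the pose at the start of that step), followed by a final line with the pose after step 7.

n=0: pose=(3,0,W); sL=32, sR=160/17; mL=160/17, mR=16; mL+mR=432/17 → advance +1; mR−mL=112/17 → turn +1·90°
n=1: pose=(2,0,S); sL=16, sR=16; mL=16, mR=8; mL+mR=24 → advance +1; mR−mL=-8 → turn -1·90°
n=2: pose=(2,-1,W); sL=160/13, sR=160/13; mL=160/13, mR=80/13; mL+mR=240/13 → advance +1; mR−mL=-80/13 → turn -1·90°
n=3: pose=(1,-1,N); sL=8, sR=20; mL=20, mR=4; mL+mR=24 → advance +1; mR−mL=-16 → turn -1·90°
n=4: pose=(1,0,E); sL=160/17, sR=32; mL=32, mR=80/17; mL+mR=624/17 → advance +1; mR−mL=-464/17 → turn -1·90°
n=5: pose=(2,0,S); sL=16, sR=16; mL=16, mR=8; mL+mR=24 → advance +1; mR−mL=-8 → turn -1·90°
n=6: pose=(2,-1,W); sL=160/13, sR=160/13; mL=160/13, mR=80/13; mL+mR=240/13 → advance +1; mR−mL=-80/13 → turn -1·90°
n=7: pose=(1,-1,N); sL=8, sR=20; mL=20, mR=4; mL+mR=24 → advance +1; mR−mL=-16 → turn -1·90°

0 32 160/17 160/17 16 3 0 W
1 16 16 16 8 2 0 S
2 160/13 160/13 160/13 80/13 2 -1 W
3 8 20 20 4 1 -1 N
4 160/17 32 32 80/17 1 0 E
5 16 16 16 8 2 0 S
6 160/13 160/13 160/13 80/13 2 -1 W
7 8 20 20 4 1 -1 N
final 1 0 E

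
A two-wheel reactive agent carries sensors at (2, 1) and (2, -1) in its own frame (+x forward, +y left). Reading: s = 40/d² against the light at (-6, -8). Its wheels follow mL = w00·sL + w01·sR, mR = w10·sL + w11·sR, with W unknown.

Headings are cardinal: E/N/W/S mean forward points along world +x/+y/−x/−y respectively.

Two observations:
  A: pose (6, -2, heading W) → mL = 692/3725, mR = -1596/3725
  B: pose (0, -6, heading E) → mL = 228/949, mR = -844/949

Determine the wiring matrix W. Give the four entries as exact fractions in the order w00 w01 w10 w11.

1 -1/2 -1/2 -1

obs A: pose=(6,-2,W) → sL=8/25, sR=40/149, mL=692/3725, mR=-1596/3725
obs B: pose=(0,-6,E) → sL=40/73, sR=8/13, mL=228/949, mR=-844/949
sensor matrix S = [[8/25, 40/149], [40/73, 8/13]]; det S = 176128/3535025
solve [mL_A; mL_B] = S·[w00; w01] and [mR_A; mR_B] = S·[w10; w11]:
  w00 = 1, w01 = -1/2, w10 = -1/2, w11 = -1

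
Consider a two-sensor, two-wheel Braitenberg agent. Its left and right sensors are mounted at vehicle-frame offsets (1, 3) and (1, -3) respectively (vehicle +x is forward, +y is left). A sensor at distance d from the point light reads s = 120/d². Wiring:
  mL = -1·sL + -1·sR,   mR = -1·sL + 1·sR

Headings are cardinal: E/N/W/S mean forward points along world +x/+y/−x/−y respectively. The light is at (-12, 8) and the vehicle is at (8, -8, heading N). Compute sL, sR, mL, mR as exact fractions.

60/257 60/377 -38040/96889 -7200/96889

left sensor world pos  = (5, -7); dL² = 514
right sensor world pos = (11, -7); dR² = 754
sL = 120/514 = 60/257
sR = 120/754 = 60/377
mL = -1·sL + -1·sR = -38040/96889
mR = -1·sL + 1·sR = -7200/96889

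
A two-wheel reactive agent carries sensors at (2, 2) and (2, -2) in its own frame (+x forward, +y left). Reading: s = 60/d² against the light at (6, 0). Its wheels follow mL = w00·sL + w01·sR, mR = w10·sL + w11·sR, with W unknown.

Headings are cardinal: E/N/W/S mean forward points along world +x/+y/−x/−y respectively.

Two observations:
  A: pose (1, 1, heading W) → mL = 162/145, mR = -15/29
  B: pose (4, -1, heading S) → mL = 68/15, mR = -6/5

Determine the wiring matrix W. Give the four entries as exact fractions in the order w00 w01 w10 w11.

1/2 1/2 0 -1/2

obs A: pose=(1,1,W) → sL=6/5, sR=30/29, mL=162/145, mR=-15/29
obs B: pose=(4,-1,S) → sL=20/3, sR=12/5, mL=68/15, mR=-6/5
sensor matrix S = [[6/5, 30/29], [20/3, 12/5]]; det S = -2912/725
solve [mL_A; mL_B] = S·[w00; w01] and [mR_A; mR_B] = S·[w10; w11]:
  w00 = 1/2, w01 = 1/2, w10 = 0, w11 = -1/2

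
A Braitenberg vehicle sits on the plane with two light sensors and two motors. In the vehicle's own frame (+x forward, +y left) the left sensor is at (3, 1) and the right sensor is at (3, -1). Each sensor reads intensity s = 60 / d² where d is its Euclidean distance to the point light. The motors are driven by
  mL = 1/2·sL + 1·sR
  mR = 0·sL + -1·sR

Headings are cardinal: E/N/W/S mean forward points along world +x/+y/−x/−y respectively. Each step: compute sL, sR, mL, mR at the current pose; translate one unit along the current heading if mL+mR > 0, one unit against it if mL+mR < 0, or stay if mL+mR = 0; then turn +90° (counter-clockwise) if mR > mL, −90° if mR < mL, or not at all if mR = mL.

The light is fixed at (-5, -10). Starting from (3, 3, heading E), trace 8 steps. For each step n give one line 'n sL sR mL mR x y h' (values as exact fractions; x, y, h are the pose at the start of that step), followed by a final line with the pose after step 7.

n=0: pose=(3,3,E); sL=60/317, sR=12/53; mL=5394/16801, mR=-12/53; mL+mR=30/317 → advance +1; mR−mL=-9198/16801 → turn -1·90°
n=1: pose=(4,3,S); sL=3/10, sR=15/41; mL=423/820, mR=-15/41; mL+mR=3/20 → advance +1; mR−mL=-723/820 → turn -1·90°
n=2: pose=(4,2,W); sL=60/157, sR=12/41; mL=3114/6437, mR=-12/41; mL+mR=30/157 → advance +1; mR−mL=-4998/6437 → turn -1·90°
n=3: pose=(3,2,N); sL=30/137, sR=10/51; mL=2135/6987, mR=-10/51; mL+mR=15/137 → advance +1; mR−mL=-3505/6987 → turn -1·90°
n=4: pose=(3,3,E); sL=60/317, sR=12/53; mL=5394/16801, mR=-12/53; mL+mR=30/317 → advance +1; mR−mL=-9198/16801 → turn -1·90°
n=5: pose=(4,3,S); sL=3/10, sR=15/41; mL=423/820, mR=-15/41; mL+mR=3/20 → advance +1; mR−mL=-723/820 → turn -1·90°
n=6: pose=(4,2,W); sL=60/157, sR=12/41; mL=3114/6437, mR=-12/41; mL+mR=30/157 → advance +1; mR−mL=-4998/6437 → turn -1·90°
n=7: pose=(3,2,N); sL=30/137, sR=10/51; mL=2135/6987, mR=-10/51; mL+mR=15/137 → advance +1; mR−mL=-3505/6987 → turn -1·90°

0 60/317 12/53 5394/16801 -12/53 3 3 E
1 3/10 15/41 423/820 -15/41 4 3 S
2 60/157 12/41 3114/6437 -12/41 4 2 W
3 30/137 10/51 2135/6987 -10/51 3 2 N
4 60/317 12/53 5394/16801 -12/53 3 3 E
5 3/10 15/41 423/820 -15/41 4 3 S
6 60/157 12/41 3114/6437 -12/41 4 2 W
7 30/137 10/51 2135/6987 -10/51 3 2 N
final 3 3 E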